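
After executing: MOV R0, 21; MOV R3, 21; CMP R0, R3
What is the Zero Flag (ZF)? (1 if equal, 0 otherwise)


Register state trace:
  MOV R0, 21  → R0 = 21
  MOV R3, 21  → R3 = 21
  CMP R0, R3  → computes 21 - 21 = 0
  Result is zero, so values are equal
ZF = 1

1


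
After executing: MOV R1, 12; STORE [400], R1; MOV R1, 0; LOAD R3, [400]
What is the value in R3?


Register and memory trace:
  MOV R1, 12  → R1 = 12
  STORE [400], R1  → mem[400] = 12
  MOV R1, 0  → R1 = 0
  LOAD R3, [400]  → R3 = mem[400] = 12
Final: R3 = 12

12


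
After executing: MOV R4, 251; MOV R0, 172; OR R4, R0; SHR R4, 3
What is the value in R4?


Register state trace:
  MOV R4, 251  → R4 = 251 (0b11111011)
  MOV R0, 172  → R0 = 172 (0b10101100)
  OR R4, R0  → R4 = 251 OR 172 = 255 (0b11111111)
  SHR R4, 3  → R4 = 255 >> 3 = 31
Final: R4 = 31

31


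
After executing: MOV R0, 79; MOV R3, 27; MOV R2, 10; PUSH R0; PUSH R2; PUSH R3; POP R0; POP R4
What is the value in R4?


Stack trace (top is rightmost):
  MOV R0, 79  → R0 = 79
  MOV R3, 27  → R3 = 27
  MOV R2, 10  → R2 = 10
  PUSH R0  → stack: [79]
  PUSH R2  → stack: [79, 10]
  PUSH R3  → stack: [79, 10, 27]
  POP R0  → R0 = 27, stack: [79, 10]
  POP R4  → R4 = 10, stack: [79]
Final: R4 = 10

10


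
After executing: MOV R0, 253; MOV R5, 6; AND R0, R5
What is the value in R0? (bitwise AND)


Register state trace:
  MOV R0, 253  → R0 = 253 (0b11111101)
  MOV R5, 6  → R5 = 6 (0b00000110)
  AND R0, R5  → R0 = 253 AND 6 = 4 (0b00000100)
Final: R0 = 4

4


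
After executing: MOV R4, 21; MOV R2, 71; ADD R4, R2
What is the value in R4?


Register state trace:
  MOV R4, 21  → R4 = 21
  MOV R2, 71  → R2 = 71
  ADD R4, R2  → R4 = 21 + 71 = 92
Final: R4 = 92

92


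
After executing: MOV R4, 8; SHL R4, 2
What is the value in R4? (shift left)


Register state trace:
  MOV R4, 8  → R4 = 8
  SHL R4, 2  → R4 = 8 << 2 = 8 * 2^2 = 32
Final: R4 = 32

32


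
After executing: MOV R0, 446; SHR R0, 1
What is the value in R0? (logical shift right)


Register state trace:
  MOV R0, 446  → R0 = 446
  SHR R0, 1  → R0 = 446 >> 1 = 446 // 2^1 = 223
Final: R0 = 223

223


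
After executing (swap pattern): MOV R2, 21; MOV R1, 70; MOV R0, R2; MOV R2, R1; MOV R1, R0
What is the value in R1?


Register state trace (swap pattern):
  MOV R2, 21  → R2 = 21
  MOV R1, 70  → R1 = 70
  MOV R0, R2  → R0 = 21  (save R2)
  MOV R2, R1  → R2 = 70  (R2 gets R1's value)
  MOV R1, R0  → R1 = 21  (R1 gets saved value)
Final: R1 = 21

21


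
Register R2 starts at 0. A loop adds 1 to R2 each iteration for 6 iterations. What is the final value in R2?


Starting value: R2 = 0
  Iter 1: R2 = 0 + 1 = 1
  Iter 2: R2 = 1 + 1 = 2
  Iter 3: R2 = 2 + 1 = 3
  Iter 4: R2 = 3 + 1 = 4
  Iter 5: R2 = 4 + 1 = 5
  Iter 6: R2 = 5 + 1 = 6
Final: R2 = 6

6


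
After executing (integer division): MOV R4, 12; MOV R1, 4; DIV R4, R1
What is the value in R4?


Register state trace:
  MOV R4, 12  → R4 = 12
  MOV R1, 4  → R1 = 4
  DIV R4, R1  → R4 = 12 // 4 = 3
Final: R4 = 3

3


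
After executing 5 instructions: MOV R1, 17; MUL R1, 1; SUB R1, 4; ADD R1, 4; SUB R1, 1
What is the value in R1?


Register state trace:
  MOV R1, 17  → R1 = 17
  MUL R1, 1  → R1 = 17 * 1 = 17
  SUB R1, 4  → R1 = 17 - 4 = 13
  ADD R1, 4  → R1 = 13 + 4 = 17
  SUB R1, 1  → R1 = 17 - 1 = 16
Final: R1 = 16

16


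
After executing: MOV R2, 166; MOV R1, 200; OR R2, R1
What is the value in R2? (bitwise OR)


Register state trace:
  MOV R2, 166  → R2 = 166 (0b10100110)
  MOV R1, 200  → R1 = 200 (0b11001000)
  OR R2, R1   → R2 = 166 OR 200 = 238 (0b11101110)
Final: R2 = 238

238


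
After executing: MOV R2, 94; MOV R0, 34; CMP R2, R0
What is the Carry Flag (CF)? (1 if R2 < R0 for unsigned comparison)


Register state trace:
  MOV R2, 94  → R2 = 94
  MOV R0, 34  → R0 = 34
  CMP R2, R0  → unsigned 94 - 34: no borrow
  94 >= 34, so CF = 0
CF = 0

0


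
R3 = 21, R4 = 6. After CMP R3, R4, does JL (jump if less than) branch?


Trace:
  R3 = 21, R4 = 6
  CMP R3, R4  → compares 21 vs 6
  JL checks: is 21 less than 6?
  21 > 6, so condition is false
Branch taken: No

No


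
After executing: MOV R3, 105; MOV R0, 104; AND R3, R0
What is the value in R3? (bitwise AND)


Register state trace:
  MOV R3, 105  → R3 = 105 (0b01101001)
  MOV R0, 104  → R0 = 104 (0b01101000)
  AND R3, R0  → R3 = 105 AND 104 = 104 (0b01101000)
Final: R3 = 104

104


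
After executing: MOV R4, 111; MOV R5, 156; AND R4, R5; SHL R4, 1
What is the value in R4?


Register state trace:
  MOV R4, 111  → R4 = 111 (0b01101111)
  MOV R5, 156  → R5 = 156 (0b10011100)
  AND R4, R5  → R4 = 111 AND 156 = 12 (0b00001100)
  SHL R4, 1  → R4 = 12 << 1 = 24
Final: R4 = 24

24


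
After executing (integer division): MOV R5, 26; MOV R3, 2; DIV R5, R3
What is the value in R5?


Register state trace:
  MOV R5, 26  → R5 = 26
  MOV R3, 2  → R3 = 2
  DIV R5, R3  → R5 = 26 // 2 = 13
Final: R5 = 13

13


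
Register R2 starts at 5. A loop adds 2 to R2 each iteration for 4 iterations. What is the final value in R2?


Starting value: R2 = 5
  Iter 1: R2 = 5 + 2 = 7
  Iter 2: R2 = 7 + 2 = 9
  Iter 3: R2 = 9 + 2 = 11
  Iter 4: R2 = 11 + 2 = 13
Final: R2 = 13

13


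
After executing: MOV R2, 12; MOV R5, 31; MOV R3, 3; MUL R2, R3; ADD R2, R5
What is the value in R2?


Register state trace:
  MOV R2, 12  → R2 = 12
  MOV R5, 31  → R5 = 31
  MOV R3, 3  → R3 = 3
  MUL R2, R3  → R2 = 12 * 3 = 36
  ADD R2, R5  → R2 = 36 + 31 = 67
Final: R2 = 67

67


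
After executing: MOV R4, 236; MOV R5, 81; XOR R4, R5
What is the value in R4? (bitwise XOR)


Register state trace:
  MOV R4, 236  → R4 = 236 (0b11101100)
  MOV R5, 81  → R5 = 81 (0b01010001)
  XOR R4, R5  → R4 = 236 XOR 81 = 189 (0b10111101)
Final: R4 = 189

189


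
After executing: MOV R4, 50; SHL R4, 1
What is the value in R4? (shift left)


Register state trace:
  MOV R4, 50  → R4 = 50
  SHL R4, 1  → R4 = 50 << 1 = 50 * 2^1 = 100
Final: R4 = 100

100


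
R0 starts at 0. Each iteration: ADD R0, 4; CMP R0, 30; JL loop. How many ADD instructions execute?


Loop trace (R0 starts at 0, target 30, step 4):
  ADD #1: R0 = 0 + 4 = 4  → 4 < 30, loop
  ADD #2: R0 = 4 + 4 = 8  → 8 < 30, loop
  ADD #3: R0 = 8 + 4 = 12  → 12 < 30, loop
  ADD #4: R0 = 12 + 4 = 16  → 16 < 30, loop
  ADD #5: R0 = 16 + 4 = 20  → 20 < 30, loop
  ADD #6: R0 = 20 + 4 = 24  → 24 < 30, loop
  ADD #7: R0 = 24 + 4 = 28  → 28 < 30, loop
  ADD #8: R0 = 28 + 4 = 32  → 32 >= 30, exit
Total ADD instructions: 8

8


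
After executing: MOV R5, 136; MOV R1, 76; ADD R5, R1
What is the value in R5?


Register state trace:
  MOV R5, 136  → R5 = 136
  MOV R1, 76  → R1 = 76
  ADD R5, R1  → R5 = 136 + 76 = 212
Final: R5 = 212

212


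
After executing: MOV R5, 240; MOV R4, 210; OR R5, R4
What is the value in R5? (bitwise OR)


Register state trace:
  MOV R5, 240  → R5 = 240 (0b11110000)
  MOV R4, 210  → R4 = 210 (0b11010010)
  OR R5, R4   → R5 = 240 OR 210 = 242 (0b11110010)
Final: R5 = 242

242


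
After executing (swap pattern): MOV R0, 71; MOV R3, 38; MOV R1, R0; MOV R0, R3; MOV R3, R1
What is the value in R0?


Register state trace (swap pattern):
  MOV R0, 71  → R0 = 71
  MOV R3, 38  → R3 = 38
  MOV R1, R0  → R1 = 71  (save R0)
  MOV R0, R3  → R0 = 38  (R0 gets R3's value)
  MOV R3, R1  → R3 = 71  (R3 gets saved value)
Final: R0 = 38

38


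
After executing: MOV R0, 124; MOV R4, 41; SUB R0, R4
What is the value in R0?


Register state trace:
  MOV R0, 124  → R0 = 124
  MOV R4, 41  → R4 = 41
  SUB R0, R4  → R0 = 124 - 41 = 83
Final: R0 = 83

83


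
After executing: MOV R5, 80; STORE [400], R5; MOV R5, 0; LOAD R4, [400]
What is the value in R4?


Register and memory trace:
  MOV R5, 80  → R5 = 80
  STORE [400], R5  → mem[400] = 80
  MOV R5, 0  → R5 = 0
  LOAD R4, [400]  → R4 = mem[400] = 80
Final: R4 = 80

80


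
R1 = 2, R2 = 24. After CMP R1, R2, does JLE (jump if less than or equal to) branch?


Trace:
  R1 = 2, R2 = 24
  CMP R1, R2  → compares 2 vs 24
  JLE checks: is 2 less than or equal to 24?
  2 < 24, so condition is true
Branch taken: Yes

Yes


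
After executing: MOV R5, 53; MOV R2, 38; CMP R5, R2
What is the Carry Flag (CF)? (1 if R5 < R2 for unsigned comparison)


Register state trace:
  MOV R5, 53  → R5 = 53
  MOV R2, 38  → R2 = 38
  CMP R5, R2  → unsigned 53 - 38: no borrow
  53 >= 38, so CF = 0
CF = 0

0


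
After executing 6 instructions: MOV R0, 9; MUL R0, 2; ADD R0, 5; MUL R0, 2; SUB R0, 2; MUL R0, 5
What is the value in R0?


Register state trace:
  MOV R0, 9  → R0 = 9
  MUL R0, 2  → R0 = 9 * 2 = 18
  ADD R0, 5  → R0 = 18 + 5 = 23
  MUL R0, 2  → R0 = 23 * 2 = 46
  SUB R0, 2  → R0 = 46 - 2 = 44
  MUL R0, 5  → R0 = 44 * 5 = 220
Final: R0 = 220

220


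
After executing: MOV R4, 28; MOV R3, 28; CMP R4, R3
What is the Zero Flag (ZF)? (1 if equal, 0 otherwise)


Register state trace:
  MOV R4, 28  → R4 = 28
  MOV R3, 28  → R3 = 28
  CMP R4, R3  → computes 28 - 28 = 0
  Result is zero, so values are equal
ZF = 1

1


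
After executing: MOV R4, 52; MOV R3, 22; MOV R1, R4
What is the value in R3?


Register state trace:
  MOV R4, 52  → R4 = 52
  MOV R3, 22  → R3 = 22
  MOV R1, R4  → R1 = 52
Final: R3 = 22

22


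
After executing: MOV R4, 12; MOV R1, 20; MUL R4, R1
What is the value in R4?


Register state trace:
  MOV R4, 12  → R4 = 12
  MOV R1, 20  → R1 = 20
  MUL R4, R1  → R4 = 12 * 20 = 240
Final: R4 = 240

240


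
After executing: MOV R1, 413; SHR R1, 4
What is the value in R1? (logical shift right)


Register state trace:
  MOV R1, 413  → R1 = 413
  SHR R1, 4  → R1 = 413 >> 4 = 413 // 2^4 = 25
Final: R1 = 25

25


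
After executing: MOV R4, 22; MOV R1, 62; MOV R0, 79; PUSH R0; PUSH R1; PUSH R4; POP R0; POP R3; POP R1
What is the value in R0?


Stack trace (top is rightmost):
  MOV R4, 22  → R4 = 22
  MOV R1, 62  → R1 = 62
  MOV R0, 79  → R0 = 79
  PUSH R0  → stack: [79]
  PUSH R1  → stack: [79, 62]
  PUSH R4  → stack: [79, 62, 22]
  POP R0  → R0 = 22, stack: [79, 62]
  POP R3  → R3 = 62, stack: [79]
  POP R1  → R1 = 79, stack: []
Final: R0 = 22

22


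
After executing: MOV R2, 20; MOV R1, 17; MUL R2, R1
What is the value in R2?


Register state trace:
  MOV R2, 20  → R2 = 20
  MOV R1, 17  → R1 = 17
  MUL R2, R1  → R2 = 20 * 17 = 340
Final: R2 = 340

340


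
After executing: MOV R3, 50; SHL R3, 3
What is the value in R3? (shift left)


Register state trace:
  MOV R3, 50  → R3 = 50
  SHL R3, 3  → R3 = 50 << 3 = 50 * 2^3 = 400
Final: R3 = 400

400


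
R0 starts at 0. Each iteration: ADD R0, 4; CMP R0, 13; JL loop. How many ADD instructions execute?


Loop trace (R0 starts at 0, target 13, step 4):
  ADD #1: R0 = 0 + 4 = 4  → 4 < 13, loop
  ADD #2: R0 = 4 + 4 = 8  → 8 < 13, loop
  ADD #3: R0 = 8 + 4 = 12  → 12 < 13, loop
  ADD #4: R0 = 12 + 4 = 16  → 16 >= 13, exit
Total ADD instructions: 4

4


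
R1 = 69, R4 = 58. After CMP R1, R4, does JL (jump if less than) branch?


Trace:
  R1 = 69, R4 = 58
  CMP R1, R4  → compares 69 vs 58
  JL checks: is 69 less than 58?
  69 > 58, so condition is false
Branch taken: No

No


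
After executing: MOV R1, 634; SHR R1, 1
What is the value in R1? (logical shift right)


Register state trace:
  MOV R1, 634  → R1 = 634
  SHR R1, 1  → R1 = 634 >> 1 = 634 // 2^1 = 317
Final: R1 = 317

317


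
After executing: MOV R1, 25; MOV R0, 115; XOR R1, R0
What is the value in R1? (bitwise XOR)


Register state trace:
  MOV R1, 25  → R1 = 25 (0b00011001)
  MOV R0, 115  → R0 = 115 (0b01110011)
  XOR R1, R0  → R1 = 25 XOR 115 = 106 (0b01101010)
Final: R1 = 106

106


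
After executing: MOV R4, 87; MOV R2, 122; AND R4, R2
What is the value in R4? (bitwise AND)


Register state trace:
  MOV R4, 87  → R4 = 87 (0b01010111)
  MOV R2, 122  → R2 = 122 (0b01111010)
  AND R4, R2  → R4 = 87 AND 122 = 82 (0b01010010)
Final: R4 = 82

82


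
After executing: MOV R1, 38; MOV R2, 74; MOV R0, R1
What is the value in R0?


Register state trace:
  MOV R1, 38  → R1 = 38
  MOV R2, 74  → R2 = 74
  MOV R0, R1  → R0 = 38
Final: R0 = 38

38


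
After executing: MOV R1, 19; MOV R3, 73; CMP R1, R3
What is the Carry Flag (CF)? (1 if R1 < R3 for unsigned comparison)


Register state trace:
  MOV R1, 19  → R1 = 19
  MOV R3, 73  → R3 = 73
  CMP R1, R3  → unsigned 19 - 73: borrow occurs
  19 < 73, so CF = 1
CF = 1

1


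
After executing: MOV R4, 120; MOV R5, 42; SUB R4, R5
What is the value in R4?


Register state trace:
  MOV R4, 120  → R4 = 120
  MOV R5, 42  → R5 = 42
  SUB R4, R5  → R4 = 120 - 42 = 78
Final: R4 = 78

78


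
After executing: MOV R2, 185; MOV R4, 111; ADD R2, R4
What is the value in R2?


Register state trace:
  MOV R2, 185  → R2 = 185
  MOV R4, 111  → R4 = 111
  ADD R2, R4  → R2 = 185 + 111 = 296
Final: R2 = 296

296


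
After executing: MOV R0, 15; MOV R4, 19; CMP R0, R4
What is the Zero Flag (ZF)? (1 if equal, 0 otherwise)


Register state trace:
  MOV R0, 15  → R0 = 15
  MOV R4, 19  → R4 = 19
  CMP R0, R4  → computes 15 - 19 = -4
  Result is nonzero, so values are not equal
ZF = 0

0


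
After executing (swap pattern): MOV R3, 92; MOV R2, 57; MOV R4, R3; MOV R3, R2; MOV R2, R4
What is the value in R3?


Register state trace (swap pattern):
  MOV R3, 92  → R3 = 92
  MOV R2, 57  → R2 = 57
  MOV R4, R3  → R4 = 92  (save R3)
  MOV R3, R2  → R3 = 57  (R3 gets R2's value)
  MOV R2, R4  → R2 = 92  (R2 gets saved value)
Final: R3 = 57

57


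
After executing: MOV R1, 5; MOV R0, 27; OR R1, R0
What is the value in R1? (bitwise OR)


Register state trace:
  MOV R1, 5  → R1 = 5 (0b00000101)
  MOV R0, 27  → R0 = 27 (0b00011011)
  OR R1, R0   → R1 = 5 OR 27 = 31 (0b00011111)
Final: R1 = 31

31


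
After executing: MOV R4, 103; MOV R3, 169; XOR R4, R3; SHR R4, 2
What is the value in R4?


Register state trace:
  MOV R4, 103  → R4 = 103 (0b01100111)
  MOV R3, 169  → R3 = 169 (0b10101001)
  XOR R4, R3  → R4 = 103 XOR 169 = 206 (0b11001110)
  SHR R4, 2  → R4 = 206 >> 2 = 51
Final: R4 = 51

51


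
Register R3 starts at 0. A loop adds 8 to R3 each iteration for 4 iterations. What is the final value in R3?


Starting value: R3 = 0
  Iter 1: R3 = 0 + 8 = 8
  Iter 2: R3 = 8 + 8 = 16
  Iter 3: R3 = 16 + 8 = 24
  Iter 4: R3 = 24 + 8 = 32
Final: R3 = 32

32


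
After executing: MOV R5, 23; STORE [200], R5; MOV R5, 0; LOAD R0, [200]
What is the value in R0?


Register and memory trace:
  MOV R5, 23  → R5 = 23
  STORE [200], R5  → mem[200] = 23
  MOV R5, 0  → R5 = 0
  LOAD R0, [200]  → R0 = mem[200] = 23
Final: R0 = 23

23


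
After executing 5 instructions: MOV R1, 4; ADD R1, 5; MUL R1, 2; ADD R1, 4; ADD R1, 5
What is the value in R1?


Register state trace:
  MOV R1, 4  → R1 = 4
  ADD R1, 5  → R1 = 4 + 5 = 9
  MUL R1, 2  → R1 = 9 * 2 = 18
  ADD R1, 4  → R1 = 18 + 4 = 22
  ADD R1, 5  → R1 = 22 + 5 = 27
Final: R1 = 27

27


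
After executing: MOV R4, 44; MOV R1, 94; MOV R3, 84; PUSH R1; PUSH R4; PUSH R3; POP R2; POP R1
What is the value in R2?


Stack trace (top is rightmost):
  MOV R4, 44  → R4 = 44
  MOV R1, 94  → R1 = 94
  MOV R3, 84  → R3 = 84
  PUSH R1  → stack: [94]
  PUSH R4  → stack: [94, 44]
  PUSH R3  → stack: [94, 44, 84]
  POP R2  → R2 = 84, stack: [94, 44]
  POP R1  → R1 = 44, stack: [94]
Final: R2 = 84

84


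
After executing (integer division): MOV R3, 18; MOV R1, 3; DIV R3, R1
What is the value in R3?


Register state trace:
  MOV R3, 18  → R3 = 18
  MOV R1, 3  → R1 = 3
  DIV R3, R1  → R3 = 18 // 3 = 6
Final: R3 = 6

6


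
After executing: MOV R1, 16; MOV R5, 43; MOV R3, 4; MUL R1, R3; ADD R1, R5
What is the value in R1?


Register state trace:
  MOV R1, 16  → R1 = 16
  MOV R5, 43  → R5 = 43
  MOV R3, 4  → R3 = 4
  MUL R1, R3  → R1 = 16 * 4 = 64
  ADD R1, R5  → R1 = 64 + 43 = 107
Final: R1 = 107

107


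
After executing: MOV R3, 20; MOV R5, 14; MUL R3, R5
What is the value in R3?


Register state trace:
  MOV R3, 20  → R3 = 20
  MOV R5, 14  → R5 = 14
  MUL R3, R5  → R3 = 20 * 14 = 280
Final: R3 = 280

280


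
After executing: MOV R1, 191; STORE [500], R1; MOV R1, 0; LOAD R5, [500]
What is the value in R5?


Register and memory trace:
  MOV R1, 191  → R1 = 191
  STORE [500], R1  → mem[500] = 191
  MOV R1, 0  → R1 = 0
  LOAD R5, [500]  → R5 = mem[500] = 191
Final: R5 = 191

191


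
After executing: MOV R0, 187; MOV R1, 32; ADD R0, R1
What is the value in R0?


Register state trace:
  MOV R0, 187  → R0 = 187
  MOV R1, 32  → R1 = 32
  ADD R0, R1  → R0 = 187 + 32 = 219
Final: R0 = 219

219


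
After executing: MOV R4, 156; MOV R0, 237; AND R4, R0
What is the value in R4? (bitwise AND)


Register state trace:
  MOV R4, 156  → R4 = 156 (0b10011100)
  MOV R0, 237  → R0 = 237 (0b11101101)
  AND R4, R0  → R4 = 156 AND 237 = 140 (0b10001100)
Final: R4 = 140

140


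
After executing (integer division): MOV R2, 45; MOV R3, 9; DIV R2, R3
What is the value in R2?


Register state trace:
  MOV R2, 45  → R2 = 45
  MOV R3, 9  → R3 = 9
  DIV R2, R3  → R2 = 45 // 9 = 5
Final: R2 = 5

5


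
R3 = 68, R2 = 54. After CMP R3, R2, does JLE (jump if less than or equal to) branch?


Trace:
  R3 = 68, R2 = 54
  CMP R3, R2  → compares 68 vs 54
  JLE checks: is 68 less than or equal to 54?
  68 > 54, so condition is false
Branch taken: No

No


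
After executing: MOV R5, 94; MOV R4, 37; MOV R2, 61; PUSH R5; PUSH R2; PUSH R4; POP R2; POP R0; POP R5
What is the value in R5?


Stack trace (top is rightmost):
  MOV R5, 94  → R5 = 94
  MOV R4, 37  → R4 = 37
  MOV R2, 61  → R2 = 61
  PUSH R5  → stack: [94]
  PUSH R2  → stack: [94, 61]
  PUSH R4  → stack: [94, 61, 37]
  POP R2  → R2 = 37, stack: [94, 61]
  POP R0  → R0 = 61, stack: [94]
  POP R5  → R5 = 94, stack: []
Final: R5 = 94

94


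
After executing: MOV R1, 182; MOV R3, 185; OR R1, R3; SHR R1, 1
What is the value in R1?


Register state trace:
  MOV R1, 182  → R1 = 182 (0b10110110)
  MOV R3, 185  → R3 = 185 (0b10111001)
  OR R1, R3  → R1 = 182 OR 185 = 191 (0b10111111)
  SHR R1, 1  → R1 = 191 >> 1 = 95
Final: R1 = 95

95


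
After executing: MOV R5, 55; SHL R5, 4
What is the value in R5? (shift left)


Register state trace:
  MOV R5, 55  → R5 = 55
  SHL R5, 4  → R5 = 55 << 4 = 55 * 2^4 = 880
Final: R5 = 880

880


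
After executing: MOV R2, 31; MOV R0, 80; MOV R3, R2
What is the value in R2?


Register state trace:
  MOV R2, 31  → R2 = 31
  MOV R0, 80  → R0 = 80
  MOV R3, R2  → R3 = 31
Final: R2 = 31

31


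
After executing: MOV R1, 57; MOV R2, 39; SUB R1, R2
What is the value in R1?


Register state trace:
  MOV R1, 57  → R1 = 57
  MOV R2, 39  → R2 = 39
  SUB R1, R2  → R1 = 57 - 39 = 18
Final: R1 = 18

18


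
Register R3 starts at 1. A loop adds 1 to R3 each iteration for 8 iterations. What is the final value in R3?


Starting value: R3 = 1
  Iter 1: R3 = 1 + 1 = 2
  Iter 2: R3 = 2 + 1 = 3
  Iter 3: R3 = 3 + 1 = 4
  Iter 4: R3 = 4 + 1 = 5
  Iter 5: R3 = 5 + 1 = 6
  Iter 6: R3 = 6 + 1 = 7
  Iter 7: R3 = 7 + 1 = 8
  Iter 8: R3 = 8 + 1 = 9
Final: R3 = 9

9


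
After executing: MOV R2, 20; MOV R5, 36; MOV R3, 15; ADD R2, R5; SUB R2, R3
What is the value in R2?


Register state trace:
  MOV R2, 20  → R2 = 20
  MOV R5, 36  → R5 = 36
  MOV R3, 15  → R3 = 15
  ADD R2, R5  → R2 = 20 + 36 = 56
  SUB R2, R3  → R2 = 56 - 15 = 41
Final: R2 = 41

41


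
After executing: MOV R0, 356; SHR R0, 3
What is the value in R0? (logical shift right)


Register state trace:
  MOV R0, 356  → R0 = 356
  SHR R0, 3  → R0 = 356 >> 3 = 356 // 2^3 = 44
Final: R0 = 44

44


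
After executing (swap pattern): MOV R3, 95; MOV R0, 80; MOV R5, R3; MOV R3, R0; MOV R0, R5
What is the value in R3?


Register state trace (swap pattern):
  MOV R3, 95  → R3 = 95
  MOV R0, 80  → R0 = 80
  MOV R5, R3  → R5 = 95  (save R3)
  MOV R3, R0  → R3 = 80  (R3 gets R0's value)
  MOV R0, R5  → R0 = 95  (R0 gets saved value)
Final: R3 = 80

80


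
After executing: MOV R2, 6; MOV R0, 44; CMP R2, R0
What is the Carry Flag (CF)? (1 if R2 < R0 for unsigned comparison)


Register state trace:
  MOV R2, 6  → R2 = 6
  MOV R0, 44  → R0 = 44
  CMP R2, R0  → unsigned 6 - 44: borrow occurs
  6 < 44, so CF = 1
CF = 1

1


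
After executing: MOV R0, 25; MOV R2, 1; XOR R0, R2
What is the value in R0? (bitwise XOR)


Register state trace:
  MOV R0, 25  → R0 = 25 (0b00011001)
  MOV R2, 1  → R2 = 1 (0b00000001)
  XOR R0, R2  → R0 = 25 XOR 1 = 24 (0b00011000)
Final: R0 = 24

24


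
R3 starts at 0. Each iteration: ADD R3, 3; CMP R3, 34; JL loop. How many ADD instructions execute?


Loop trace (R3 starts at 0, target 34, step 3):
  ADD #1: R3 = 0 + 3 = 3  → 3 < 34, loop
  ADD #2: R3 = 3 + 3 = 6  → 6 < 34, loop
  ADD #3: R3 = 6 + 3 = 9  → 9 < 34, loop
  ADD #4: R3 = 9 + 3 = 12  → 12 < 34, loop
  ADD #5: R3 = 12 + 3 = 15  → 15 < 34, loop
  ADD #6: R3 = 15 + 3 = 18  → 18 < 34, loop
  ADD #7: R3 = 18 + 3 = 21  → 21 < 34, loop
  ADD #8: R3 = 21 + 3 = 24  → 24 < 34, loop
  ADD #9: R3 = 24 + 3 = 27  → 27 < 34, loop
  ADD #10: R3 = 27 + 3 = 30  → 30 < 34, loop
  ADD #11: R3 = 30 + 3 = 33  → 33 < 34, loop
  ADD #12: R3 = 33 + 3 = 36  → 36 >= 34, exit
Total ADD instructions: 12

12


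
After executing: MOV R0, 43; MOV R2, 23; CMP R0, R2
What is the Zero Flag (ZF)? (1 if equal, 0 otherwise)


Register state trace:
  MOV R0, 43  → R0 = 43
  MOV R2, 23  → R2 = 23
  CMP R0, R2  → computes 43 - 23 = 20
  Result is nonzero, so values are not equal
ZF = 0

0


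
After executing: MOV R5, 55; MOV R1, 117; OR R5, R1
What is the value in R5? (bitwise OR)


Register state trace:
  MOV R5, 55  → R5 = 55 (0b00110111)
  MOV R1, 117  → R1 = 117 (0b01110101)
  OR R5, R1   → R5 = 55 OR 117 = 119 (0b01110111)
Final: R5 = 119

119


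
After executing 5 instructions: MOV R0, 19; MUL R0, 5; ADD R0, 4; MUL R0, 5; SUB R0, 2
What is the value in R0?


Register state trace:
  MOV R0, 19  → R0 = 19
  MUL R0, 5  → R0 = 19 * 5 = 95
  ADD R0, 4  → R0 = 95 + 4 = 99
  MUL R0, 5  → R0 = 99 * 5 = 495
  SUB R0, 2  → R0 = 495 - 2 = 493
Final: R0 = 493

493


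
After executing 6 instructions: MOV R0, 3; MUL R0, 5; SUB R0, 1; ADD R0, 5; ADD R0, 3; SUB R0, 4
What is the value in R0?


Register state trace:
  MOV R0, 3  → R0 = 3
  MUL R0, 5  → R0 = 3 * 5 = 15
  SUB R0, 1  → R0 = 15 - 1 = 14
  ADD R0, 5  → R0 = 14 + 5 = 19
  ADD R0, 3  → R0 = 19 + 3 = 22
  SUB R0, 4  → R0 = 22 - 4 = 18
Final: R0 = 18

18


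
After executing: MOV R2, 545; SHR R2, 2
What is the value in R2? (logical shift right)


Register state trace:
  MOV R2, 545  → R2 = 545
  SHR R2, 2  → R2 = 545 >> 2 = 545 // 2^2 = 136
Final: R2 = 136

136


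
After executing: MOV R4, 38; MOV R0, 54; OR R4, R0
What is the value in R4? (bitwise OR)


Register state trace:
  MOV R4, 38  → R4 = 38 (0b00100110)
  MOV R0, 54  → R0 = 54 (0b00110110)
  OR R4, R0   → R4 = 38 OR 54 = 54 (0b00110110)
Final: R4 = 54

54


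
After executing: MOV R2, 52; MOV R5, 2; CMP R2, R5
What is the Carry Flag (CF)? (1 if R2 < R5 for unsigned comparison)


Register state trace:
  MOV R2, 52  → R2 = 52
  MOV R5, 2  → R5 = 2
  CMP R2, R5  → unsigned 52 - 2: no borrow
  52 >= 2, so CF = 0
CF = 0

0


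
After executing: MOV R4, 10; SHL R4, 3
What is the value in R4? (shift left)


Register state trace:
  MOV R4, 10  → R4 = 10
  SHL R4, 3  → R4 = 10 << 3 = 10 * 2^3 = 80
Final: R4 = 80

80


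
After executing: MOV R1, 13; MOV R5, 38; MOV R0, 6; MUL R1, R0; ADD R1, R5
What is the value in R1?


Register state trace:
  MOV R1, 13  → R1 = 13
  MOV R5, 38  → R5 = 38
  MOV R0, 6  → R0 = 6
  MUL R1, R0  → R1 = 13 * 6 = 78
  ADD R1, R5  → R1 = 78 + 38 = 116
Final: R1 = 116

116


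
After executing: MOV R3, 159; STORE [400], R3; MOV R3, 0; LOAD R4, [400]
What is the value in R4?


Register and memory trace:
  MOV R3, 159  → R3 = 159
  STORE [400], R3  → mem[400] = 159
  MOV R3, 0  → R3 = 0
  LOAD R4, [400]  → R4 = mem[400] = 159
Final: R4 = 159

159


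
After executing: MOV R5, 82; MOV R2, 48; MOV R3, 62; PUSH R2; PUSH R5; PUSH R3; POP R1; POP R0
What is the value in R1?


Stack trace (top is rightmost):
  MOV R5, 82  → R5 = 82
  MOV R2, 48  → R2 = 48
  MOV R3, 62  → R3 = 62
  PUSH R2  → stack: [48]
  PUSH R5  → stack: [48, 82]
  PUSH R3  → stack: [48, 82, 62]
  POP R1  → R1 = 62, stack: [48, 82]
  POP R0  → R0 = 82, stack: [48]
Final: R1 = 62

62


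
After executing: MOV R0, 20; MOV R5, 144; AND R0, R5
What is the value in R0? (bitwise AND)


Register state trace:
  MOV R0, 20  → R0 = 20 (0b00010100)
  MOV R5, 144  → R5 = 144 (0b10010000)
  AND R0, R5  → R0 = 20 AND 144 = 16 (0b00010000)
Final: R0 = 16

16


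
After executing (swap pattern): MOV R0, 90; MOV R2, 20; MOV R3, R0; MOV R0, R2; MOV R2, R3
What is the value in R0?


Register state trace (swap pattern):
  MOV R0, 90  → R0 = 90
  MOV R2, 20  → R2 = 20
  MOV R3, R0  → R3 = 90  (save R0)
  MOV R0, R2  → R0 = 20  (R0 gets R2's value)
  MOV R2, R3  → R2 = 90  (R2 gets saved value)
Final: R0 = 20

20


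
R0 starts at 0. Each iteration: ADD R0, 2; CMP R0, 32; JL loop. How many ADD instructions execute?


Loop trace (R0 starts at 0, target 32, step 2):
  ADD #1: R0 = 0 + 2 = 2  → 2 < 32, loop
  ADD #2: R0 = 2 + 2 = 4  → 4 < 32, loop
  ADD #3: R0 = 4 + 2 = 6  → 6 < 32, loop
  ADD #4: R0 = 6 + 2 = 8  → 8 < 32, loop
  ADD #5: R0 = 8 + 2 = 10  → 10 < 32, loop
  ADD #6: R0 = 10 + 2 = 12  → 12 < 32, loop
  ADD #7: R0 = 12 + 2 = 14  → 14 < 32, loop
  ADD #8: R0 = 14 + 2 = 16  → 16 < 32, loop
  ADD #9: R0 = 16 + 2 = 18  → 18 < 32, loop
  ADD #10: R0 = 18 + 2 = 20  → 20 < 32, loop
  ADD #11: R0 = 20 + 2 = 22  → 22 < 32, loop
  ADD #12: R0 = 22 + 2 = 24  → 24 < 32, loop
  ADD #13: R0 = 24 + 2 = 26  → 26 < 32, loop
  ADD #14: R0 = 26 + 2 = 28  → 28 < 32, loop
  ADD #15: R0 = 28 + 2 = 30  → 30 < 32, loop
  ADD #16: R0 = 30 + 2 = 32  → 32 >= 32, exit
Total ADD instructions: 16

16


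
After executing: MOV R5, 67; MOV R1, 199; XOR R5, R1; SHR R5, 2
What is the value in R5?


Register state trace:
  MOV R5, 67  → R5 = 67 (0b01000011)
  MOV R1, 199  → R1 = 199 (0b11000111)
  XOR R5, R1  → R5 = 67 XOR 199 = 132 (0b10000100)
  SHR R5, 2  → R5 = 132 >> 2 = 33
Final: R5 = 33

33


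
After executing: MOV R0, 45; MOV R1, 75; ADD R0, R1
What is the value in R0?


Register state trace:
  MOV R0, 45  → R0 = 45
  MOV R1, 75  → R1 = 75
  ADD R0, R1  → R0 = 45 + 75 = 120
Final: R0 = 120

120


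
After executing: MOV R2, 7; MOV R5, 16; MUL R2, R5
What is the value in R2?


Register state trace:
  MOV R2, 7  → R2 = 7
  MOV R5, 16  → R5 = 16
  MUL R2, R5  → R2 = 7 * 16 = 112
Final: R2 = 112

112


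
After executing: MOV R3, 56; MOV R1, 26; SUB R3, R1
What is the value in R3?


Register state trace:
  MOV R3, 56  → R3 = 56
  MOV R1, 26  → R1 = 26
  SUB R3, R1  → R3 = 56 - 26 = 30
Final: R3 = 30

30


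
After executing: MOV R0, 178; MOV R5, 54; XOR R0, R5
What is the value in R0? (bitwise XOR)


Register state trace:
  MOV R0, 178  → R0 = 178 (0b10110010)
  MOV R5, 54  → R5 = 54 (0b00110110)
  XOR R0, R5  → R0 = 178 XOR 54 = 132 (0b10000100)
Final: R0 = 132

132


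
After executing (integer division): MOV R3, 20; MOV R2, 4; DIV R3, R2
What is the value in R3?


Register state trace:
  MOV R3, 20  → R3 = 20
  MOV R2, 4  → R2 = 4
  DIV R3, R2  → R3 = 20 // 4 = 5
Final: R3 = 5

5


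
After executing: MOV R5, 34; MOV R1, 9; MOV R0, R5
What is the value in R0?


Register state trace:
  MOV R5, 34  → R5 = 34
  MOV R1, 9  → R1 = 9
  MOV R0, R5  → R0 = 34
Final: R0 = 34

34


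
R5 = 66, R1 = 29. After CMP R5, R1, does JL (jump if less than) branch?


Trace:
  R5 = 66, R1 = 29
  CMP R5, R1  → compares 66 vs 29
  JL checks: is 66 less than 29?
  66 > 29, so condition is false
Branch taken: No

No


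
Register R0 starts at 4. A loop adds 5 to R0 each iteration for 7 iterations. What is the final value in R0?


Starting value: R0 = 4
  Iter 1: R0 = 4 + 5 = 9
  Iter 2: R0 = 9 + 5 = 14
  Iter 3: R0 = 14 + 5 = 19
  Iter 4: R0 = 19 + 5 = 24
  Iter 5: R0 = 24 + 5 = 29
  Iter 6: R0 = 29 + 5 = 34
  Iter 7: R0 = 34 + 5 = 39
Final: R0 = 39

39


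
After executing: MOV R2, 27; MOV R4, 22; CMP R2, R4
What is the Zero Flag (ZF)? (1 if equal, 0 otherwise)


Register state trace:
  MOV R2, 27  → R2 = 27
  MOV R4, 22  → R4 = 22
  CMP R2, R4  → computes 27 - 22 = 5
  Result is nonzero, so values are not equal
ZF = 0

0


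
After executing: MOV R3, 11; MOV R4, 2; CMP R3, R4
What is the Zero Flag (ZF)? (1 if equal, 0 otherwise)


Register state trace:
  MOV R3, 11  → R3 = 11
  MOV R4, 2  → R4 = 2
  CMP R3, R4  → computes 11 - 2 = 9
  Result is nonzero, so values are not equal
ZF = 0

0


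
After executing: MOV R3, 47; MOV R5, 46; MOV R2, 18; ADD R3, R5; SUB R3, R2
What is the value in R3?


Register state trace:
  MOV R3, 47  → R3 = 47
  MOV R5, 46  → R5 = 46
  MOV R2, 18  → R2 = 18
  ADD R3, R5  → R3 = 47 + 46 = 93
  SUB R3, R2  → R3 = 93 - 18 = 75
Final: R3 = 75

75


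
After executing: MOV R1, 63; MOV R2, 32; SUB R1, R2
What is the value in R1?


Register state trace:
  MOV R1, 63  → R1 = 63
  MOV R2, 32  → R2 = 32
  SUB R1, R2  → R1 = 63 - 32 = 31
Final: R1 = 31

31


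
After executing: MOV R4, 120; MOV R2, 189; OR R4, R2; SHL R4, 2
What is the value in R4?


Register state trace:
  MOV R4, 120  → R4 = 120 (0b01111000)
  MOV R2, 189  → R2 = 189 (0b10111101)
  OR R4, R2  → R4 = 120 OR 189 = 253 (0b11111101)
  SHL R4, 2  → R4 = 253 << 2 = 1012
Final: R4 = 1012

1012


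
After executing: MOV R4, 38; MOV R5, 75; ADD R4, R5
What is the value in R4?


Register state trace:
  MOV R4, 38  → R4 = 38
  MOV R5, 75  → R5 = 75
  ADD R4, R5  → R4 = 38 + 75 = 113
Final: R4 = 113

113


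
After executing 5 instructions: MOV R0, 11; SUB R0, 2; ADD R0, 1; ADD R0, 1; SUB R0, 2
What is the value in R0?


Register state trace:
  MOV R0, 11  → R0 = 11
  SUB R0, 2  → R0 = 11 - 2 = 9
  ADD R0, 1  → R0 = 9 + 1 = 10
  ADD R0, 1  → R0 = 10 + 1 = 11
  SUB R0, 2  → R0 = 11 - 2 = 9
Final: R0 = 9

9


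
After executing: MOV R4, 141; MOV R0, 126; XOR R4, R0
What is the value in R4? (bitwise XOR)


Register state trace:
  MOV R4, 141  → R4 = 141 (0b10001101)
  MOV R0, 126  → R0 = 126 (0b01111110)
  XOR R4, R0  → R4 = 141 XOR 126 = 243 (0b11110011)
Final: R4 = 243

243


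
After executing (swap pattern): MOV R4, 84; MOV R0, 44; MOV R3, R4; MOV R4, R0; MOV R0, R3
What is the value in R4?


Register state trace (swap pattern):
  MOV R4, 84  → R4 = 84
  MOV R0, 44  → R0 = 44
  MOV R3, R4  → R3 = 84  (save R4)
  MOV R4, R0  → R4 = 44  (R4 gets R0's value)
  MOV R0, R3  → R0 = 84  (R0 gets saved value)
Final: R4 = 44

44


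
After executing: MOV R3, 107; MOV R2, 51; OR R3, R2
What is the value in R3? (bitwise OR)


Register state trace:
  MOV R3, 107  → R3 = 107 (0b01101011)
  MOV R2, 51  → R2 = 51 (0b00110011)
  OR R3, R2   → R3 = 107 OR 51 = 123 (0b01111011)
Final: R3 = 123

123


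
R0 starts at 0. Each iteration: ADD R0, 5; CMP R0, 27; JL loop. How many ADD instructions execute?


Loop trace (R0 starts at 0, target 27, step 5):
  ADD #1: R0 = 0 + 5 = 5  → 5 < 27, loop
  ADD #2: R0 = 5 + 5 = 10  → 10 < 27, loop
  ADD #3: R0 = 10 + 5 = 15  → 15 < 27, loop
  ADD #4: R0 = 15 + 5 = 20  → 20 < 27, loop
  ADD #5: R0 = 20 + 5 = 25  → 25 < 27, loop
  ADD #6: R0 = 25 + 5 = 30  → 30 >= 27, exit
Total ADD instructions: 6

6


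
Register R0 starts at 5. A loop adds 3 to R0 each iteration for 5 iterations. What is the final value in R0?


Starting value: R0 = 5
  Iter 1: R0 = 5 + 3 = 8
  Iter 2: R0 = 8 + 3 = 11
  Iter 3: R0 = 11 + 3 = 14
  Iter 4: R0 = 14 + 3 = 17
  Iter 5: R0 = 17 + 3 = 20
Final: R0 = 20

20


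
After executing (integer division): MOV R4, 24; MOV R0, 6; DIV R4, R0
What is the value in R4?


Register state trace:
  MOV R4, 24  → R4 = 24
  MOV R0, 6  → R0 = 6
  DIV R4, R0  → R4 = 24 // 6 = 4
Final: R4 = 4

4


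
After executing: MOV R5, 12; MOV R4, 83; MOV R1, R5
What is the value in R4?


Register state trace:
  MOV R5, 12  → R5 = 12
  MOV R4, 83  → R4 = 83
  MOV R1, R5  → R1 = 12
Final: R4 = 83

83


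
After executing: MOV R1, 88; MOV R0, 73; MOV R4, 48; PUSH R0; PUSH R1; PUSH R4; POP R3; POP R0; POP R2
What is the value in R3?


Stack trace (top is rightmost):
  MOV R1, 88  → R1 = 88
  MOV R0, 73  → R0 = 73
  MOV R4, 48  → R4 = 48
  PUSH R0  → stack: [73]
  PUSH R1  → stack: [73, 88]
  PUSH R4  → stack: [73, 88, 48]
  POP R3  → R3 = 48, stack: [73, 88]
  POP R0  → R0 = 88, stack: [73]
  POP R2  → R2 = 73, stack: []
Final: R3 = 48

48


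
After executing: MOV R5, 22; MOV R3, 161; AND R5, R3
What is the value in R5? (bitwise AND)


Register state trace:
  MOV R5, 22  → R5 = 22 (0b00010110)
  MOV R3, 161  → R3 = 161 (0b10100001)
  AND R5, R3  → R5 = 22 AND 161 = 0 (0b00000000)
Final: R5 = 0

0


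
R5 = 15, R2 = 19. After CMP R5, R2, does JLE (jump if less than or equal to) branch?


Trace:
  R5 = 15, R2 = 19
  CMP R5, R2  → compares 15 vs 19
  JLE checks: is 15 less than or equal to 19?
  15 < 19, so condition is true
Branch taken: Yes

Yes


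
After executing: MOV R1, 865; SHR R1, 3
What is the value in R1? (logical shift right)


Register state trace:
  MOV R1, 865  → R1 = 865
  SHR R1, 3  → R1 = 865 >> 3 = 865 // 2^3 = 108
Final: R1 = 108

108


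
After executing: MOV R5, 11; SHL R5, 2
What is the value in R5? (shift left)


Register state trace:
  MOV R5, 11  → R5 = 11
  SHL R5, 2  → R5 = 11 << 2 = 11 * 2^2 = 44
Final: R5 = 44

44


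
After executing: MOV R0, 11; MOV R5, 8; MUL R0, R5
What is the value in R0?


Register state trace:
  MOV R0, 11  → R0 = 11
  MOV R5, 8  → R5 = 8
  MUL R0, R5  → R0 = 11 * 8 = 88
Final: R0 = 88

88


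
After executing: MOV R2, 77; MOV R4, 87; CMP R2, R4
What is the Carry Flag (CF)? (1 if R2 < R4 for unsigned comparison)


Register state trace:
  MOV R2, 77  → R2 = 77
  MOV R4, 87  → R4 = 87
  CMP R2, R4  → unsigned 77 - 87: borrow occurs
  77 < 87, so CF = 1
CF = 1

1


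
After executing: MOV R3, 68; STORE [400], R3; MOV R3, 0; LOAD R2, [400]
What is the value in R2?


Register and memory trace:
  MOV R3, 68  → R3 = 68
  STORE [400], R3  → mem[400] = 68
  MOV R3, 0  → R3 = 0
  LOAD R2, [400]  → R2 = mem[400] = 68
Final: R2 = 68

68


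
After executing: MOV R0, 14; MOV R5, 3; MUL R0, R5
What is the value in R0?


Register state trace:
  MOV R0, 14  → R0 = 14
  MOV R5, 3  → R5 = 3
  MUL R0, R5  → R0 = 14 * 3 = 42
Final: R0 = 42

42


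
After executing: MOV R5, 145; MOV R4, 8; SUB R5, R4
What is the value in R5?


Register state trace:
  MOV R5, 145  → R5 = 145
  MOV R4, 8  → R4 = 8
  SUB R5, R4  → R5 = 145 - 8 = 137
Final: R5 = 137

137


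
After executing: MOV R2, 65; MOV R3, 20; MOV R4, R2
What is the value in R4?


Register state trace:
  MOV R2, 65  → R2 = 65
  MOV R3, 20  → R3 = 20
  MOV R4, R2  → R4 = 65
Final: R4 = 65

65


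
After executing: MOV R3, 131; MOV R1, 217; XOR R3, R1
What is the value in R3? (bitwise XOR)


Register state trace:
  MOV R3, 131  → R3 = 131 (0b10000011)
  MOV R1, 217  → R1 = 217 (0b11011001)
  XOR R3, R1  → R3 = 131 XOR 217 = 90 (0b01011010)
Final: R3 = 90

90


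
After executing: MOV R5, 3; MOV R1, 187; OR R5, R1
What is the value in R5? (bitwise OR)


Register state trace:
  MOV R5, 3  → R5 = 3 (0b00000011)
  MOV R1, 187  → R1 = 187 (0b10111011)
  OR R5, R1   → R5 = 3 OR 187 = 187 (0b10111011)
Final: R5 = 187

187


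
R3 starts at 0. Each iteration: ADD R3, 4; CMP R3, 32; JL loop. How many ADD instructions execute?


Loop trace (R3 starts at 0, target 32, step 4):
  ADD #1: R3 = 0 + 4 = 4  → 4 < 32, loop
  ADD #2: R3 = 4 + 4 = 8  → 8 < 32, loop
  ADD #3: R3 = 8 + 4 = 12  → 12 < 32, loop
  ADD #4: R3 = 12 + 4 = 16  → 16 < 32, loop
  ADD #5: R3 = 16 + 4 = 20  → 20 < 32, loop
  ADD #6: R3 = 20 + 4 = 24  → 24 < 32, loop
  ADD #7: R3 = 24 + 4 = 28  → 28 < 32, loop
  ADD #8: R3 = 28 + 4 = 32  → 32 >= 32, exit
Total ADD instructions: 8

8


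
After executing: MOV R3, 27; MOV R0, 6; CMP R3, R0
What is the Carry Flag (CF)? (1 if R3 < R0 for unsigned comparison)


Register state trace:
  MOV R3, 27  → R3 = 27
  MOV R0, 6  → R0 = 6
  CMP R3, R0  → unsigned 27 - 6: no borrow
  27 >= 6, so CF = 0
CF = 0

0


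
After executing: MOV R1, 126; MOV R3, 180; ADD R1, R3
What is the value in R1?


Register state trace:
  MOV R1, 126  → R1 = 126
  MOV R3, 180  → R3 = 180
  ADD R1, R3  → R1 = 126 + 180 = 306
Final: R1 = 306

306


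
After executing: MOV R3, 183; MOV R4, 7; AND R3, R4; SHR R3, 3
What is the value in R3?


Register state trace:
  MOV R3, 183  → R3 = 183 (0b10110111)
  MOV R4, 7  → R4 = 7 (0b00000111)
  AND R3, R4  → R3 = 183 AND 7 = 7 (0b00000111)
  SHR R3, 3  → R3 = 7 >> 3 = 0
Final: R3 = 0

0


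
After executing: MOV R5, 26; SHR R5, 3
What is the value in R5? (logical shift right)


Register state trace:
  MOV R5, 26  → R5 = 26
  SHR R5, 3  → R5 = 26 >> 3 = 26 // 2^3 = 3
Final: R5 = 3

3


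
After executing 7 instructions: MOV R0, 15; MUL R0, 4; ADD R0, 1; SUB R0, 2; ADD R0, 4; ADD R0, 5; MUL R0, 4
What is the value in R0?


Register state trace:
  MOV R0, 15  → R0 = 15
  MUL R0, 4  → R0 = 15 * 4 = 60
  ADD R0, 1  → R0 = 60 + 1 = 61
  SUB R0, 2  → R0 = 61 - 2 = 59
  ADD R0, 4  → R0 = 59 + 4 = 63
  ADD R0, 5  → R0 = 63 + 5 = 68
  MUL R0, 4  → R0 = 68 * 4 = 272
Final: R0 = 272

272


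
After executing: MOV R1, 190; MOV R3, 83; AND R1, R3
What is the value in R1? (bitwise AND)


Register state trace:
  MOV R1, 190  → R1 = 190 (0b10111110)
  MOV R3, 83  → R3 = 83 (0b01010011)
  AND R1, R3  → R1 = 190 AND 83 = 18 (0b00010010)
Final: R1 = 18

18


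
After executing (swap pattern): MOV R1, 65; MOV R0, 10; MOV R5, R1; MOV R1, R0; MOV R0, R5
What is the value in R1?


Register state trace (swap pattern):
  MOV R1, 65  → R1 = 65
  MOV R0, 10  → R0 = 10
  MOV R5, R1  → R5 = 65  (save R1)
  MOV R1, R0  → R1 = 10  (R1 gets R0's value)
  MOV R0, R5  → R0 = 65  (R0 gets saved value)
Final: R1 = 10

10


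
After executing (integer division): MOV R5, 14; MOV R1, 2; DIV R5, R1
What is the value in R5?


Register state trace:
  MOV R5, 14  → R5 = 14
  MOV R1, 2  → R1 = 2
  DIV R5, R1  → R5 = 14 // 2 = 7
Final: R5 = 7

7


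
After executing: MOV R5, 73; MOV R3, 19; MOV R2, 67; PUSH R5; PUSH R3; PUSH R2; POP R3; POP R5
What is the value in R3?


Stack trace (top is rightmost):
  MOV R5, 73  → R5 = 73
  MOV R3, 19  → R3 = 19
  MOV R2, 67  → R2 = 67
  PUSH R5  → stack: [73]
  PUSH R3  → stack: [73, 19]
  PUSH R2  → stack: [73, 19, 67]
  POP R3  → R3 = 67, stack: [73, 19]
  POP R5  → R5 = 19, stack: [73]
Final: R3 = 67

67


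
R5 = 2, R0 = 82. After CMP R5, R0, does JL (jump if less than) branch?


Trace:
  R5 = 2, R0 = 82
  CMP R5, R0  → compares 2 vs 82
  JL checks: is 2 less than 82?
  2 < 82, so condition is true
Branch taken: Yes

Yes


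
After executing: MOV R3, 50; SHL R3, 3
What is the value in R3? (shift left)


Register state trace:
  MOV R3, 50  → R3 = 50
  SHL R3, 3  → R3 = 50 << 3 = 50 * 2^3 = 400
Final: R3 = 400

400
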